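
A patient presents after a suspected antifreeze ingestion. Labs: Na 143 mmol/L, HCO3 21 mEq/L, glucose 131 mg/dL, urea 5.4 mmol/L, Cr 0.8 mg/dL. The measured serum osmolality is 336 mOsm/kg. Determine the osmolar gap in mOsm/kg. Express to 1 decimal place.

37.3 mOsm/kg

Calculated osmolality = 2·Na + glucose/18 + urea
= 2·143 + 131/18 + 5.4
= 286 + 7.28 + 5.40
= 298.68 mOsm/kg ≈ 298.7 mOsm/kg
Osmolar gap = measured − calculated = 336 − 298.7 = 37.3 mOsm/kg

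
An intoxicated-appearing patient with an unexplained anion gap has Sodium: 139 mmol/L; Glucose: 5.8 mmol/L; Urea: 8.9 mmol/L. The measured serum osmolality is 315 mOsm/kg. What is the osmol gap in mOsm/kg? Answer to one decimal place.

22.3 mOsm/kg

Calculated osmolality = 2·Na + glucose + urea
= 2·139 + 5.8 + 8.9
= 278 + 5.80 + 8.90
= 292.7 mOsm/kg ≈ 292.7 mOsm/kg
Osmolar gap = measured − calculated = 315 − 292.7 = 22.3 mOsm/kg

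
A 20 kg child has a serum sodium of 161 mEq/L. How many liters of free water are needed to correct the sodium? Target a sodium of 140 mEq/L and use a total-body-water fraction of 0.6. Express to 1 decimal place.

1.8 L

TBW = 0.6 · 20 = 12 L
Free water deficit = TBW · (Na/140 − 1)
= 12 · (161/140 − 1)
= 12 · 0.15
= 1.8 L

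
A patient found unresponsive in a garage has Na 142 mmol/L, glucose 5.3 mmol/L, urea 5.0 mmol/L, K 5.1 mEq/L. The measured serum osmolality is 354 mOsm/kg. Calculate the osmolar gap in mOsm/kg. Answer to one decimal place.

Calculated osmolality = 2·Na + glucose + urea
= 2·142 + 5.3 + 5
= 284 + 5.30 + 5
= 294.3 mOsm/kg ≈ 294.3 mOsm/kg
Osmolar gap = measured − calculated = 354 − 294.3 = 59.7 mOsm/kg

59.7 mOsm/kg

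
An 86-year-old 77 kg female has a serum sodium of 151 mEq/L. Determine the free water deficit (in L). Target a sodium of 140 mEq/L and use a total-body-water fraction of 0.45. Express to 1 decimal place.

2.7 L

TBW = 0.45 · 77 = 34.65 L
Free water deficit = TBW · (Na/140 − 1)
= 34.65 · (151/140 − 1)
= 34.65 · 0.0786
= 2.72 L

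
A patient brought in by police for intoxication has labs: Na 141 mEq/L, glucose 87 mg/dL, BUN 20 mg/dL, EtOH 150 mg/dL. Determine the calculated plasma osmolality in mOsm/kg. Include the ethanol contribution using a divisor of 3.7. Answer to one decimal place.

334.5 mOsm/kg

Calculated osmolality = 2·Na + glucose/18 + BUN/2.8 + ethanol/3.7
= 2·141 + 87/18 + 20/2.8 + 150/3.7
= 282 + 4.83 + 7.14 + 40.54
= 334.51 mOsm/kg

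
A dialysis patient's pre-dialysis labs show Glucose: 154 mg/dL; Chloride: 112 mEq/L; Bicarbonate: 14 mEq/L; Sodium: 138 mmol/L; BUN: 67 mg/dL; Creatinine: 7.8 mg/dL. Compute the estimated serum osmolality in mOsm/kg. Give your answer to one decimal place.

Calculated osmolality = 2·Na + glucose/18 + BUN/2.8
= 2·138 + 154/18 + 67/2.8
= 276 + 8.56 + 23.93
= 308.49 mOsm/kg

308.5 mOsm/kg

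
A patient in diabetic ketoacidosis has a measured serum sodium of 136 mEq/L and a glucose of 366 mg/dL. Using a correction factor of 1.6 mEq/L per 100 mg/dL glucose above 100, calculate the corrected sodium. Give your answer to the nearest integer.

140 mEq/L

Corrected Na = measured Na + 1.6 · (glucose − 100)/100
= 136 + 1.6 · (366 − 100)/100
= 136 + 4.3
= 140.3 mEq/L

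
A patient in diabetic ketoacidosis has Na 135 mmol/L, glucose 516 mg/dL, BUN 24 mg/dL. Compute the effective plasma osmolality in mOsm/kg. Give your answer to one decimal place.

298.7 mOsm/kg

Effective osmolality excludes urea (freely permeant across cell membranes):
2·Na + glucose/18
= 2·135 + 516/18
= 270 + 28.67
= 298.67 mOsm/kg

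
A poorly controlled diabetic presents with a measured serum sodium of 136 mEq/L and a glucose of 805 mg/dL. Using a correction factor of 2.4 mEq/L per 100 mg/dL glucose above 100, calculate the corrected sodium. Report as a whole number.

Corrected Na = measured Na + 2.4 · (glucose − 100)/100
= 136 + 2.4 · (805 − 100)/100
= 136 + 16.9
= 152.9 mEq/L

153 mEq/L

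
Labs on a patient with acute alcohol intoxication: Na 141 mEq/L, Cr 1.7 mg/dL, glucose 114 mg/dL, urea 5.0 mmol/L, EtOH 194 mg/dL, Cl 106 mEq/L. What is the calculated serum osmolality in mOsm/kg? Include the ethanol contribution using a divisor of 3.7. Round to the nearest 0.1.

345.8 mOsm/kg

Calculated osmolality = 2·Na + glucose/18 + urea + ethanol/3.7
= 2·141 + 114/18 + 5 + 194/3.7
= 282 + 6.33 + 5 + 52.43
= 345.76 mOsm/kg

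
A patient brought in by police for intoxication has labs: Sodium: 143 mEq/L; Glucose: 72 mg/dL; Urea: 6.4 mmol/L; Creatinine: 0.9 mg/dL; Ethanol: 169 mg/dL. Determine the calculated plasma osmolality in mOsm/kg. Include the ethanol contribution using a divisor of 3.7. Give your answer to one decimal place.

Calculated osmolality = 2·Na + glucose/18 + urea + ethanol/3.7
= 2·143 + 72/18 + 6.4 + 169/3.7
= 286 + 4 + 6.40 + 45.68
= 342.08 mOsm/kg

342.1 mOsm/kg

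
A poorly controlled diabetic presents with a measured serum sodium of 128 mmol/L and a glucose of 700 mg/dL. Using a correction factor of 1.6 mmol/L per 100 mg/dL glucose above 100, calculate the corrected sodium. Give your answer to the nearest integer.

Corrected Na = measured Na + 1.6 · (glucose − 100)/100
= 128 + 1.6 · (700 − 100)/100
= 128 + 9.6
= 137.6 mmol/L

138 mmol/L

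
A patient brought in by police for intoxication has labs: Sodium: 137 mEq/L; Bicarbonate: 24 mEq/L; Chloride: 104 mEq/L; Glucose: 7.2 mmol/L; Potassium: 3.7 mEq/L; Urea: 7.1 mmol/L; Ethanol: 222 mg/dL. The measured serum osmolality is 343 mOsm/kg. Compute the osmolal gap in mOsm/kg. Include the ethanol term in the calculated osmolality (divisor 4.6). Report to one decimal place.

Calculated osmolality = 2·Na + glucose + urea + ethanol/4.6
= 2·137 + 7.2 + 7.1 + 222/4.6
= 274 + 7.20 + 7.10 + 48.26
= 336.56 mOsm/kg ≈ 336.6 mOsm/kg
Osmolar gap = measured − calculated = 343 − 336.6 = 6.4 mOsm/kg

6.4 mOsm/kg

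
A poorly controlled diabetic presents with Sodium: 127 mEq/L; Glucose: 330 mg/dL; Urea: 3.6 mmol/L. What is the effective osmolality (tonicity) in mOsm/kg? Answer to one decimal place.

Effective osmolality excludes urea (freely permeant across cell membranes):
2·Na + glucose/18
= 2·127 + 330/18
= 254 + 18.33
= 272.33 mOsm/kg

272.3 mOsm/kg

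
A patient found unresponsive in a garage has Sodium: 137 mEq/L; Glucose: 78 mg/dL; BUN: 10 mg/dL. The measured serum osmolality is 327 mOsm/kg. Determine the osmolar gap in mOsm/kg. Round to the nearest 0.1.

45.1 mOsm/kg

Calculated osmolality = 2·Na + glucose/18 + BUN/2.8
= 2·137 + 78/18 + 10/2.8
= 274 + 4.33 + 3.57
= 281.9 mOsm/kg ≈ 281.9 mOsm/kg
Osmolar gap = measured − calculated = 327 − 281.9 = 45.1 mOsm/kg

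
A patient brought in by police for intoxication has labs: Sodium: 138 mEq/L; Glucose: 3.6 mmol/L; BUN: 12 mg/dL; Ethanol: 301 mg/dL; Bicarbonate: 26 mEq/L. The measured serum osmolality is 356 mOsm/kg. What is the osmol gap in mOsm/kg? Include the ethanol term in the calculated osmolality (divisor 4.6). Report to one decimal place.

6.7 mOsm/kg

Calculated osmolality = 2·Na + glucose + BUN/2.8 + ethanol/4.6
= 2·138 + 3.6 + 12/2.8 + 301/4.6
= 276 + 3.60 + 4.29 + 65.43
= 349.32 mOsm/kg ≈ 349.3 mOsm/kg
Osmolar gap = measured − calculated = 356 − 349.3 = 6.7 mOsm/kg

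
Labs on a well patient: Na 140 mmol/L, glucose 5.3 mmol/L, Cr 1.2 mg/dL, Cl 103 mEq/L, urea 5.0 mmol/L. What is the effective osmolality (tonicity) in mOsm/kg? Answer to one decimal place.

Effective osmolality excludes urea (freely permeant across cell membranes):
2·Na + glucose
= 2·140 + 5.3
= 280 + 5.3
= 285.3 mOsm/kg

285.3 mOsm/kg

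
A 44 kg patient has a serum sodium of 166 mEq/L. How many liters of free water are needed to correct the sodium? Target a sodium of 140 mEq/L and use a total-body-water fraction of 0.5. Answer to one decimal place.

TBW = 0.5 · 44 = 22 L
Free water deficit = TBW · (Na/140 − 1)
= 22 · (166/140 − 1)
= 22 · 0.1857
= 4.09 L

4.1 L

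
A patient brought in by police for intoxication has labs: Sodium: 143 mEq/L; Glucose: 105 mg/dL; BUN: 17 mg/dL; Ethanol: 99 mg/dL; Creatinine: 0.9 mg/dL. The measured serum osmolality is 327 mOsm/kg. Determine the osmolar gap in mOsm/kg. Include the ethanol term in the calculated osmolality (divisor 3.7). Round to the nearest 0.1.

Calculated osmolality = 2·Na + glucose/18 + BUN/2.8 + ethanol/3.7
= 2·143 + 105/18 + 17/2.8 + 99/3.7
= 286 + 5.83 + 6.07 + 26.76
= 324.66 mOsm/kg ≈ 324.7 mOsm/kg
Osmolar gap = measured − calculated = 327 − 324.7 = 2.3 mOsm/kg

2.3 mOsm/kg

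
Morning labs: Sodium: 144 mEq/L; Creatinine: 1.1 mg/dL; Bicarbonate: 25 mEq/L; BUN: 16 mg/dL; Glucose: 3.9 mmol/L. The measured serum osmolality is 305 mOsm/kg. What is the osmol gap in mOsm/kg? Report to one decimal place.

7.4 mOsm/kg

Calculated osmolality = 2·Na + glucose + BUN/2.8
= 2·144 + 3.9 + 16/2.8
= 288 + 3.90 + 5.71
= 297.61 mOsm/kg ≈ 297.6 mOsm/kg
Osmolar gap = measured − calculated = 305 − 297.6 = 7.4 mOsm/kg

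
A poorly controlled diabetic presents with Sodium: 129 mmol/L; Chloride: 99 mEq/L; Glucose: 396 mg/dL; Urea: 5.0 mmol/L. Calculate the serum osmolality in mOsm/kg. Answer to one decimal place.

285.0 mOsm/kg

Calculated osmolality = 2·Na + glucose/18 + urea
= 2·129 + 396/18 + 5
= 258 + 22 + 5
= 285 mOsm/kg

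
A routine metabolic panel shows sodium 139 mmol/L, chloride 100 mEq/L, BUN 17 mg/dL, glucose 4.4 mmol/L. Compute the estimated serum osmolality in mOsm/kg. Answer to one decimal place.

Calculated osmolality = 2·Na + glucose + BUN/2.8
= 2·139 + 4.4 + 17/2.8
= 278 + 4.40 + 6.07
= 288.47 mOsm/kg

288.5 mOsm/kg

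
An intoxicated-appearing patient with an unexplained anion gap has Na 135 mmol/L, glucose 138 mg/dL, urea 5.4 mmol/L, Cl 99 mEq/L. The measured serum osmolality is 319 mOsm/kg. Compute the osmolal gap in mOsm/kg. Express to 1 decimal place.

Calculated osmolality = 2·Na + glucose/18 + urea
= 2·135 + 138/18 + 5.4
= 270 + 7.67 + 5.40
= 283.07 mOsm/kg ≈ 283.1 mOsm/kg
Osmolar gap = measured − calculated = 319 − 283.1 = 35.9 mOsm/kg

35.9 mOsm/kg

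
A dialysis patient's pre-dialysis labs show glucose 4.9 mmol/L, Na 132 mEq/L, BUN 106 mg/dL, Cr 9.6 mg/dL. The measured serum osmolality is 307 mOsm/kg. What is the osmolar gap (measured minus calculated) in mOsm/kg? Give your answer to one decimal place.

Calculated osmolality = 2·Na + glucose + BUN/2.8
= 2·132 + 4.9 + 106/2.8
= 264 + 4.90 + 37.86
= 306.76 mOsm/kg ≈ 306.8 mOsm/kg
Osmolar gap = measured − calculated = 307 − 306.8 = 0.2 mOsm/kg

0.2 mOsm/kg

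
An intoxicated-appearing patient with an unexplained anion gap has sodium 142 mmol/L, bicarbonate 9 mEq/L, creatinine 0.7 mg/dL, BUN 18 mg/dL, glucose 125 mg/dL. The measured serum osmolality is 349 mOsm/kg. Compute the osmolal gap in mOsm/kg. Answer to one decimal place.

Calculated osmolality = 2·Na + glucose/18 + BUN/2.8
= 2·142 + 125/18 + 18/2.8
= 284 + 6.94 + 6.43
= 297.37 mOsm/kg ≈ 297.4 mOsm/kg
Osmolar gap = measured − calculated = 349 − 297.4 = 51.6 mOsm/kg

51.6 mOsm/kg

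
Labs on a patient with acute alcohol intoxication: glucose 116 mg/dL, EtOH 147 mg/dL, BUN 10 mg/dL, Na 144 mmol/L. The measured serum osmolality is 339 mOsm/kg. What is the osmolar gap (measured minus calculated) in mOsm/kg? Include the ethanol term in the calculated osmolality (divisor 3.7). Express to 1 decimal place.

Calculated osmolality = 2·Na + glucose/18 + BUN/2.8 + ethanol/3.7
= 2·144 + 116/18 + 10/2.8 + 147/3.7
= 288 + 6.44 + 3.57 + 39.73
= 337.74 mOsm/kg ≈ 337.7 mOsm/kg
Osmolar gap = measured − calculated = 339 − 337.7 = 1.3 mOsm/kg

1.3 mOsm/kg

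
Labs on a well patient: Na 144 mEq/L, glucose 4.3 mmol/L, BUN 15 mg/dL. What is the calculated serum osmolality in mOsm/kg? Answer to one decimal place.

297.7 mOsm/kg

Calculated osmolality = 2·Na + glucose + BUN/2.8
= 2·144 + 4.3 + 15/2.8
= 288 + 4.30 + 5.36
= 297.66 mOsm/kg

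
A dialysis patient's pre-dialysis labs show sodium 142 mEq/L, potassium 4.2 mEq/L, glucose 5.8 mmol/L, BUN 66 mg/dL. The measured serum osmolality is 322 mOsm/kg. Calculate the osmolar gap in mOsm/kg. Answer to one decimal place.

Calculated osmolality = 2·Na + glucose + BUN/2.8
= 2·142 + 5.8 + 66/2.8
= 284 + 5.80 + 23.57
= 313.37 mOsm/kg ≈ 313.4 mOsm/kg
Osmolar gap = measured − calculated = 322 − 313.4 = 8.6 mOsm/kg

8.6 mOsm/kg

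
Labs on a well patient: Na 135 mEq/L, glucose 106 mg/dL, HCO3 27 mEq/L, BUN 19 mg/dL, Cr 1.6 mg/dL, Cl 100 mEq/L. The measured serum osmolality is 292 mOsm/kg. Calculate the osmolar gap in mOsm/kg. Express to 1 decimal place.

9.3 mOsm/kg

Calculated osmolality = 2·Na + glucose/18 + BUN/2.8
= 2·135 + 106/18 + 19/2.8
= 270 + 5.89 + 6.79
= 282.68 mOsm/kg ≈ 282.7 mOsm/kg
Osmolar gap = measured − calculated = 292 − 282.7 = 9.3 mOsm/kg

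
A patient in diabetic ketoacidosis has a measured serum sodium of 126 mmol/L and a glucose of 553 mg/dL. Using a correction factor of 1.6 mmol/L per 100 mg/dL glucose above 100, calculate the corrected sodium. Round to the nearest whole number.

Corrected Na = measured Na + 1.6 · (glucose − 100)/100
= 126 + 1.6 · (553 − 100)/100
= 126 + 7.2
= 133.2 mmol/L

133 mmol/L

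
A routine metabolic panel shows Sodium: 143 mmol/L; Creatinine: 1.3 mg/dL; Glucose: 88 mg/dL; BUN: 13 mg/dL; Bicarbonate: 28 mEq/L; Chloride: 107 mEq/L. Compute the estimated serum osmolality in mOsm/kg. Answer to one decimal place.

295.5 mOsm/kg

Calculated osmolality = 2·Na + glucose/18 + BUN/2.8
= 2·143 + 88/18 + 13/2.8
= 286 + 4.89 + 4.64
= 295.53 mOsm/kg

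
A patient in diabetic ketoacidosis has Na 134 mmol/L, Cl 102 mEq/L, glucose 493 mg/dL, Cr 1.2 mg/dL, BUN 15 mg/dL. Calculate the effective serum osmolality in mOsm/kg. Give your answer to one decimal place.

295.4 mOsm/kg

Effective osmolality excludes urea (freely permeant across cell membranes):
2·Na + glucose/18
= 2·134 + 493/18
= 268 + 27.39
= 295.39 mOsm/kg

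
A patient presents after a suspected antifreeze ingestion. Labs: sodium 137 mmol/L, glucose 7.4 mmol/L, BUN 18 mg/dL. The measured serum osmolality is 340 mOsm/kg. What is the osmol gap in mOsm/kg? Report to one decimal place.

52.2 mOsm/kg

Calculated osmolality = 2·Na + glucose + BUN/2.8
= 2·137 + 7.4 + 18/2.8
= 274 + 7.40 + 6.43
= 287.83 mOsm/kg ≈ 287.8 mOsm/kg
Osmolar gap = measured − calculated = 340 − 287.8 = 52.2 mOsm/kg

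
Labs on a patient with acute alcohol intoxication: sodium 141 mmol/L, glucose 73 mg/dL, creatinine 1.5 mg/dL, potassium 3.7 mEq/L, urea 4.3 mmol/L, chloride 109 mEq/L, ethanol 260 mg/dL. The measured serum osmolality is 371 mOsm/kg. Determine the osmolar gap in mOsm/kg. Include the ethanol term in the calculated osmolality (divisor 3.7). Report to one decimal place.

10.4 mOsm/kg

Calculated osmolality = 2·Na + glucose/18 + urea + ethanol/3.7
= 2·141 + 73/18 + 4.3 + 260/3.7
= 282 + 4.06 + 4.30 + 70.27
= 360.63 mOsm/kg ≈ 360.6 mOsm/kg
Osmolar gap = measured − calculated = 371 − 360.6 = 10.4 mOsm/kg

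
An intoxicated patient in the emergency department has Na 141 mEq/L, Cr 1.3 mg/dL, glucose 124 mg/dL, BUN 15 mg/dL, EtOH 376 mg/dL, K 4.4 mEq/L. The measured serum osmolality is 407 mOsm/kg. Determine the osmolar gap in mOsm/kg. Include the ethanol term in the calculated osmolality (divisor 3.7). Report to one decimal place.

Calculated osmolality = 2·Na + glucose/18 + BUN/2.8 + ethanol/3.7
= 2·141 + 124/18 + 15/2.8 + 376/3.7
= 282 + 6.89 + 5.36 + 101.62
= 395.87 mOsm/kg ≈ 395.9 mOsm/kg
Osmolar gap = measured − calculated = 407 − 395.9 = 11.1 mOsm/kg

11.1 mOsm/kg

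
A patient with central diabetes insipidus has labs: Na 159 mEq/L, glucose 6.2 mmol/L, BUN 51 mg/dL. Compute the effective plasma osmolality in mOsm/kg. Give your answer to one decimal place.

324.2 mOsm/kg

Effective osmolality excludes urea (freely permeant across cell membranes):
2·Na + glucose
= 2·159 + 6.2
= 318 + 6.2
= 324.2 mOsm/kg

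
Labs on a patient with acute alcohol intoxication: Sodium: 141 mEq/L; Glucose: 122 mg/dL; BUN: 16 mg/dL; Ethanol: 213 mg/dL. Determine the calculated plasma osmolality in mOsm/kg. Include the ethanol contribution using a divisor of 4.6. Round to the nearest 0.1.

340.8 mOsm/kg

Calculated osmolality = 2·Na + glucose/18 + BUN/2.8 + ethanol/4.6
= 2·141 + 122/18 + 16/2.8 + 213/4.6
= 282 + 6.78 + 5.71 + 46.30
= 340.79 mOsm/kg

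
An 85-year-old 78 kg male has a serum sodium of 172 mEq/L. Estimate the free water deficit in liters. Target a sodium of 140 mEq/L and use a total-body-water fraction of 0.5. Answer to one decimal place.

8.9 L

TBW = 0.5 · 78 = 39 L
Free water deficit = TBW · (Na/140 − 1)
= 39 · (172/140 − 1)
= 39 · 0.2286
= 8.92 L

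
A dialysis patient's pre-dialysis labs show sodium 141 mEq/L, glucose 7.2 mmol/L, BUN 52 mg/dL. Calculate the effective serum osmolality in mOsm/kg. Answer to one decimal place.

289.2 mOsm/kg

Effective osmolality excludes urea (freely permeant across cell membranes):
2·Na + glucose
= 2·141 + 7.2
= 282 + 7.2
= 289.2 mOsm/kg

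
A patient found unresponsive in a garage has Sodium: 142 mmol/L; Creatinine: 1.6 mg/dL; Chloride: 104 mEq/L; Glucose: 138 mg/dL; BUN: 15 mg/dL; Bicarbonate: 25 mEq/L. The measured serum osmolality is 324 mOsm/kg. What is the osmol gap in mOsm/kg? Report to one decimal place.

Calculated osmolality = 2·Na + glucose/18 + BUN/2.8
= 2·142 + 138/18 + 15/2.8
= 284 + 7.67 + 5.36
= 297.03 mOsm/kg ≈ 297.0 mOsm/kg
Osmolar gap = measured − calculated = 324 − 297.0 = 27.0 mOsm/kg

27.0 mOsm/kg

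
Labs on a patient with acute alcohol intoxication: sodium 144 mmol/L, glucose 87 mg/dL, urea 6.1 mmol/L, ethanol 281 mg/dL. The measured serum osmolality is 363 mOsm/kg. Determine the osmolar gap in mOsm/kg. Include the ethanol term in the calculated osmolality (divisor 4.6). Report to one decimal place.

3.0 mOsm/kg

Calculated osmolality = 2·Na + glucose/18 + urea + ethanol/4.6
= 2·144 + 87/18 + 6.1 + 281/4.6
= 288 + 4.83 + 6.10 + 61.09
= 360.02 mOsm/kg ≈ 360.0 mOsm/kg
Osmolar gap = measured − calculated = 363 − 360.0 = 3.0 mOsm/kg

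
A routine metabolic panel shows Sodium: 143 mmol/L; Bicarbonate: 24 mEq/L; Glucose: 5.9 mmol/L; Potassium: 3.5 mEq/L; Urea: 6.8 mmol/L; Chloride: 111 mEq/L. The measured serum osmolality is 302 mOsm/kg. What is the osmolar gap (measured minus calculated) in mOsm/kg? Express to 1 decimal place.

3.3 mOsm/kg

Calculated osmolality = 2·Na + glucose + urea
= 2·143 + 5.9 + 6.8
= 286 + 5.90 + 6.80
= 298.7 mOsm/kg ≈ 298.7 mOsm/kg
Osmolar gap = measured − calculated = 302 − 298.7 = 3.3 mOsm/kg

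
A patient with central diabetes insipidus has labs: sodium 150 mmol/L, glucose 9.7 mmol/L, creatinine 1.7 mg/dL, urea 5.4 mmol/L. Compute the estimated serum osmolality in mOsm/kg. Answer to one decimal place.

Calculated osmolality = 2·Na + glucose + urea
= 2·150 + 9.7 + 5.4
= 300 + 9.70 + 5.40
= 315.1 mOsm/kg

315.1 mOsm/kg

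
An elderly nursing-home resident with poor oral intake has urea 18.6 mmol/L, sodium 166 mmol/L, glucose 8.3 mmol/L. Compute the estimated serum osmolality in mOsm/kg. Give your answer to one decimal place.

358.9 mOsm/kg

Calculated osmolality = 2·Na + glucose + urea
= 2·166 + 8.3 + 18.6
= 332 + 8.30 + 18.60
= 358.9 mOsm/kg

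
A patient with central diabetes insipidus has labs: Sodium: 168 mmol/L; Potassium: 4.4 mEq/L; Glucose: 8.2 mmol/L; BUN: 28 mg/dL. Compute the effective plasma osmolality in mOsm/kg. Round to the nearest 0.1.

344.2 mOsm/kg

Effective osmolality excludes urea (freely permeant across cell membranes):
2·Na + glucose
= 2·168 + 8.2
= 336 + 8.2
= 344.2 mOsm/kg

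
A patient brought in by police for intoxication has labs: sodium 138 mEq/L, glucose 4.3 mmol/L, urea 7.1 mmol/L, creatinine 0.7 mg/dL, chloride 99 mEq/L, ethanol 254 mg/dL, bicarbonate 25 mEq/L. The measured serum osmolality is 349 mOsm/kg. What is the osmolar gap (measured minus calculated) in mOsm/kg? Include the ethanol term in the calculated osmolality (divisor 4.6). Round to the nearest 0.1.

6.4 mOsm/kg

Calculated osmolality = 2·Na + glucose + urea + ethanol/4.6
= 2·138 + 4.3 + 7.1 + 254/4.6
= 276 + 4.30 + 7.10 + 55.22
= 342.62 mOsm/kg ≈ 342.6 mOsm/kg
Osmolar gap = measured − calculated = 349 − 342.6 = 6.4 mOsm/kg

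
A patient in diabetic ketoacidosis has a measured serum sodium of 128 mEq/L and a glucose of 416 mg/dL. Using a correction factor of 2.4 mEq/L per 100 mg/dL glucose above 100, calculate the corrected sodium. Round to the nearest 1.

Corrected Na = measured Na + 2.4 · (glucose − 100)/100
= 128 + 2.4 · (416 − 100)/100
= 128 + 7.6
= 135.6 mEq/L

136 mEq/L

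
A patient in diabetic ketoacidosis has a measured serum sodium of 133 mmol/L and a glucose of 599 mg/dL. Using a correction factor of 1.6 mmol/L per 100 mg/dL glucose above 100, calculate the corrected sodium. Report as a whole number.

141 mmol/L

Corrected Na = measured Na + 1.6 · (glucose − 100)/100
= 133 + 1.6 · (599 − 100)/100
= 133 + 8
= 141 mmol/L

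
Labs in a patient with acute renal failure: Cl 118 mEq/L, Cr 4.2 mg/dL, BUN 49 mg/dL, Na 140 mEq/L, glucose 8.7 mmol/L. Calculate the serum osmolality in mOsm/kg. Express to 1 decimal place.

Calculated osmolality = 2·Na + glucose + BUN/2.8
= 2·140 + 8.7 + 49/2.8
= 280 + 8.70 + 17.50
= 306.2 mOsm/kg

306.2 mOsm/kg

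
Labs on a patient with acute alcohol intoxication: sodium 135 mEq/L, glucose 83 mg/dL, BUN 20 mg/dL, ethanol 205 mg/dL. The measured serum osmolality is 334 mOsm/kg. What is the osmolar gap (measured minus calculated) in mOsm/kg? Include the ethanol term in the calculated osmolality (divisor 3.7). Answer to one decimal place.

-3.2 mOsm/kg

Calculated osmolality = 2·Na + glucose/18 + BUN/2.8 + ethanol/3.7
= 2·135 + 83/18 + 20/2.8 + 205/3.7
= 270 + 4.61 + 7.14 + 55.41
= 337.16 mOsm/kg ≈ 337.2 mOsm/kg
Osmolar gap = measured − calculated = 334 − 337.2 = -3.2 mOsm/kg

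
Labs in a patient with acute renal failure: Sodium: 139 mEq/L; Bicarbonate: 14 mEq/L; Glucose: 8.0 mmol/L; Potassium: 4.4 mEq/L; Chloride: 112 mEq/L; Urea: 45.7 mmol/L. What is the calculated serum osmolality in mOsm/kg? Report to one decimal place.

Calculated osmolality = 2·Na + glucose + urea
= 2·139 + 8 + 45.7
= 278 + 8 + 45.70
= 331.7 mOsm/kg

331.7 mOsm/kg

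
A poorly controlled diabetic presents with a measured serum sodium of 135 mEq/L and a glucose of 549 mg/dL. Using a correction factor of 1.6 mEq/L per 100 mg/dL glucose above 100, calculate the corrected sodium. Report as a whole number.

142 mEq/L

Corrected Na = measured Na + 1.6 · (glucose − 100)/100
= 135 + 1.6 · (549 − 100)/100
= 135 + 7.2
= 142.2 mEq/L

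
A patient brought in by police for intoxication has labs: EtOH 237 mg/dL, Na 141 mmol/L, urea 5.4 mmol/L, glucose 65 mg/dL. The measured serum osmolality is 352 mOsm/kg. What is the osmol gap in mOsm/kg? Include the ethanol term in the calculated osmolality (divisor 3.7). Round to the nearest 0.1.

Calculated osmolality = 2·Na + glucose/18 + urea + ethanol/3.7
= 2·141 + 65/18 + 5.4 + 237/3.7
= 282 + 3.61 + 5.40 + 64.05
= 355.06 mOsm/kg ≈ 355.1 mOsm/kg
Osmolar gap = measured − calculated = 352 − 355.1 = -3.1 mOsm/kg

-3.1 mOsm/kg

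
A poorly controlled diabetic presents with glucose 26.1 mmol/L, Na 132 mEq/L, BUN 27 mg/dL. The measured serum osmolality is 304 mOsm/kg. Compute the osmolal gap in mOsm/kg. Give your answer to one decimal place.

Calculated osmolality = 2·Na + glucose + BUN/2.8
= 2·132 + 26.1 + 27/2.8
= 264 + 26.10 + 9.64
= 299.74 mOsm/kg ≈ 299.7 mOsm/kg
Osmolar gap = measured − calculated = 304 − 299.7 = 4.3 mOsm/kg

4.3 mOsm/kg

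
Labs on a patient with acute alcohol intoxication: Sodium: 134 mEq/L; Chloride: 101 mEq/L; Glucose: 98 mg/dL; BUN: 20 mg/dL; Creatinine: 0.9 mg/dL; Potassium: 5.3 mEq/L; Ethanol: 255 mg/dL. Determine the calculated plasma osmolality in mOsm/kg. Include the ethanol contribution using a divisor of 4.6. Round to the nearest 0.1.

336.0 mOsm/kg

Calculated osmolality = 2·Na + glucose/18 + BUN/2.8 + ethanol/4.6
= 2·134 + 98/18 + 20/2.8 + 255/4.6
= 268 + 5.44 + 7.14 + 55.43
= 336.01 mOsm/kg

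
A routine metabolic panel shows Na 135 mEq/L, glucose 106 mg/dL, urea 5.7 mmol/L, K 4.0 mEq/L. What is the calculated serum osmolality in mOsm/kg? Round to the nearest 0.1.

Calculated osmolality = 2·Na + glucose/18 + urea
= 2·135 + 106/18 + 5.7
= 270 + 5.89 + 5.70
= 281.59 mOsm/kg

281.6 mOsm/kg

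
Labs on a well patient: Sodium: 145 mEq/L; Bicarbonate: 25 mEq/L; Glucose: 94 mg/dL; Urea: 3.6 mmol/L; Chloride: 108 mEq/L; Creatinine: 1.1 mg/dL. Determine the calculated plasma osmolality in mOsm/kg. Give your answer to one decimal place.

298.8 mOsm/kg

Calculated osmolality = 2·Na + glucose/18 + urea
= 2·145 + 94/18 + 3.6
= 290 + 5.22 + 3.60
= 298.82 mOsm/kg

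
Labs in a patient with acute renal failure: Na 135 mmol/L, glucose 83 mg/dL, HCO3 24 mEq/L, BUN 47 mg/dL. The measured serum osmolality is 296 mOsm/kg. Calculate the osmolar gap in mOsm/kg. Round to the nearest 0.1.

Calculated osmolality = 2·Na + glucose/18 + BUN/2.8
= 2·135 + 83/18 + 47/2.8
= 270 + 4.61 + 16.79
= 291.4 mOsm/kg ≈ 291.4 mOsm/kg
Osmolar gap = measured − calculated = 296 − 291.4 = 4.6 mOsm/kg

4.6 mOsm/kg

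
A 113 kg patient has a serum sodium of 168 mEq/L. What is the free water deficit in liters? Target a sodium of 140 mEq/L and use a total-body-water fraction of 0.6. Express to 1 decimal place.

13.6 L

TBW = 0.6 · 113 = 67.8 L
Free water deficit = TBW · (Na/140 − 1)
= 67.8 · (168/140 − 1)
= 67.8 · 0.2
= 13.56 L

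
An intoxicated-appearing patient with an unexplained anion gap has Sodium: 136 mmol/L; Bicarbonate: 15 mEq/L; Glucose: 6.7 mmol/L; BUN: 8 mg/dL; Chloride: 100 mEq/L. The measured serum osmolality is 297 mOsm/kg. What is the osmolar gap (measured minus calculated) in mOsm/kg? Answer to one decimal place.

15.4 mOsm/kg

Calculated osmolality = 2·Na + glucose + BUN/2.8
= 2·136 + 6.7 + 8/2.8
= 272 + 6.70 + 2.86
= 281.56 mOsm/kg ≈ 281.6 mOsm/kg
Osmolar gap = measured − calculated = 297 − 281.6 = 15.4 mOsm/kg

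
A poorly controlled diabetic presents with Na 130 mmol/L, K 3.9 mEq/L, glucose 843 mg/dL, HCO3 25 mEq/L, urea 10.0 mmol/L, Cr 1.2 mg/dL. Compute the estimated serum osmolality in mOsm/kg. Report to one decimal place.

Calculated osmolality = 2·Na + glucose/18 + urea
= 2·130 + 843/18 + 10
= 260 + 46.83 + 10
= 316.83 mOsm/kg

316.8 mOsm/kg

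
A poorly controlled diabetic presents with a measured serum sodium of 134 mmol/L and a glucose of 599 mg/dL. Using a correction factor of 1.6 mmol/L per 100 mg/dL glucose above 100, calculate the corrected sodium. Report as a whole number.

Corrected Na = measured Na + 1.6 · (glucose − 100)/100
= 134 + 1.6 · (599 − 100)/100
= 134 + 8
= 142 mmol/L

142 mmol/L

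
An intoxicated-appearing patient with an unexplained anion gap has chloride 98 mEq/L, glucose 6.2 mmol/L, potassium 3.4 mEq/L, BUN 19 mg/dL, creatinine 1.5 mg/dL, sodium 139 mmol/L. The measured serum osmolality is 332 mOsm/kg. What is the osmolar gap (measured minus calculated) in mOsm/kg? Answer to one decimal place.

41.0 mOsm/kg

Calculated osmolality = 2·Na + glucose + BUN/2.8
= 2·139 + 6.2 + 19/2.8
= 278 + 6.20 + 6.79
= 290.99 mOsm/kg ≈ 291.0 mOsm/kg
Osmolar gap = measured − calculated = 332 − 291.0 = 41.0 mOsm/kg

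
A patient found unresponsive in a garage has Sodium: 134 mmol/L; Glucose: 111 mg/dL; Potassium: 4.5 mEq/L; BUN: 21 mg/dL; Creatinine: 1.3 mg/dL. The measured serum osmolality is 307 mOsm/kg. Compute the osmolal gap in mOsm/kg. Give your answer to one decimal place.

Calculated osmolality = 2·Na + glucose/18 + BUN/2.8
= 2·134 + 111/18 + 21/2.8
= 268 + 6.17 + 7.50
= 281.67 mOsm/kg ≈ 281.7 mOsm/kg
Osmolar gap = measured − calculated = 307 − 281.7 = 25.3 mOsm/kg

25.3 mOsm/kg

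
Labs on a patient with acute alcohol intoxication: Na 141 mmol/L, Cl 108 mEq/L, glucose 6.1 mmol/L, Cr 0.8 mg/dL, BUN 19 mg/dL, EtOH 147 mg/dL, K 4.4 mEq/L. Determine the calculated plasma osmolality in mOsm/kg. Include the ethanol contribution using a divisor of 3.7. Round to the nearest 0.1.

334.6 mOsm/kg

Calculated osmolality = 2·Na + glucose + BUN/2.8 + ethanol/3.7
= 2·141 + 6.1 + 19/2.8 + 147/3.7
= 282 + 6.10 + 6.79 + 39.73
= 334.62 mOsm/kg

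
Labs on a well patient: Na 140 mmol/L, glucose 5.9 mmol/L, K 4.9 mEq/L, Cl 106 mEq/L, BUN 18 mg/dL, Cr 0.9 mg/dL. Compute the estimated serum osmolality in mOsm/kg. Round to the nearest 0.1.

Calculated osmolality = 2·Na + glucose + BUN/2.8
= 2·140 + 5.9 + 18/2.8
= 280 + 5.90 + 6.43
= 292.33 mOsm/kg

292.3 mOsm/kg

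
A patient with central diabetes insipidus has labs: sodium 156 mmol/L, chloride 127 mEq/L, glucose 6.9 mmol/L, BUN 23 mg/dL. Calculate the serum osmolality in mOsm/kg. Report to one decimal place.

Calculated osmolality = 2·Na + glucose + BUN/2.8
= 2·156 + 6.9 + 23/2.8
= 312 + 6.90 + 8.21
= 327.11 mOsm/kg

327.1 mOsm/kg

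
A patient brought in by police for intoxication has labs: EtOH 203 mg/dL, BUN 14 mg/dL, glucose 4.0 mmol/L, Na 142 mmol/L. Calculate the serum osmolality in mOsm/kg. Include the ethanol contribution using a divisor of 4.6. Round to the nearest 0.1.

337.1 mOsm/kg

Calculated osmolality = 2·Na + glucose + BUN/2.8 + ethanol/4.6
= 2·142 + 4 + 14/2.8 + 203/4.6
= 284 + 4 + 5 + 44.13
= 337.13 mOsm/kg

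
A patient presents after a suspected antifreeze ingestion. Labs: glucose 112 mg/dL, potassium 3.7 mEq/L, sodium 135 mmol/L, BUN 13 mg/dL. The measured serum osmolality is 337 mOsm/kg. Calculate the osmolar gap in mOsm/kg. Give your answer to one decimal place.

56.1 mOsm/kg

Calculated osmolality = 2·Na + glucose/18 + BUN/2.8
= 2·135 + 112/18 + 13/2.8
= 270 + 6.22 + 4.64
= 280.86 mOsm/kg ≈ 280.9 mOsm/kg
Osmolar gap = measured − calculated = 337 − 280.9 = 56.1 mOsm/kg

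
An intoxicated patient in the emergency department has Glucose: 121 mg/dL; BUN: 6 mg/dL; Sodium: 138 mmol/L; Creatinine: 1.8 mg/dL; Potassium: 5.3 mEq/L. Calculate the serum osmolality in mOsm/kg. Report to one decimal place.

Calculated osmolality = 2·Na + glucose/18 + BUN/2.8
= 2·138 + 121/18 + 6/2.8
= 276 + 6.72 + 2.14
= 284.86 mOsm/kg

284.9 mOsm/kg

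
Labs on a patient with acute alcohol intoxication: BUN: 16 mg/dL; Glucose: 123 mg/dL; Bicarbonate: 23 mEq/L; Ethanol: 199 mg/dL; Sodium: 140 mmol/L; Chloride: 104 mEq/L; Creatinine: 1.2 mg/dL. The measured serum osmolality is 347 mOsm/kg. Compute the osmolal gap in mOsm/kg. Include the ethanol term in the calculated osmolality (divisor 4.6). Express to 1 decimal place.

Calculated osmolality = 2·Na + glucose/18 + BUN/2.8 + ethanol/4.6
= 2·140 + 123/18 + 16/2.8 + 199/4.6
= 280 + 6.83 + 5.71 + 43.26
= 335.8 mOsm/kg ≈ 335.8 mOsm/kg
Osmolar gap = measured − calculated = 347 − 335.8 = 11.2 mOsm/kg

11.2 mOsm/kg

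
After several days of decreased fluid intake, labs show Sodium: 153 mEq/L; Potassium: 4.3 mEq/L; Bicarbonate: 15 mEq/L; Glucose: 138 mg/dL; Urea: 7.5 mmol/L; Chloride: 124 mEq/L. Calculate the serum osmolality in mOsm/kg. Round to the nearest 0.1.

321.2 mOsm/kg

Calculated osmolality = 2·Na + glucose/18 + urea
= 2·153 + 138/18 + 7.5
= 306 + 7.67 + 7.50
= 321.17 mOsm/kg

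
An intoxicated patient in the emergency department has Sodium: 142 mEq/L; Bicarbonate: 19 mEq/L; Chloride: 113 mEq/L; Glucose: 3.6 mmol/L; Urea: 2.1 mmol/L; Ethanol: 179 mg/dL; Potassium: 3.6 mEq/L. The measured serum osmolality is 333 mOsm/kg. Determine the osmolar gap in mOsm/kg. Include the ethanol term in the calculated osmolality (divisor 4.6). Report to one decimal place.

Calculated osmolality = 2·Na + glucose + urea + ethanol/4.6
= 2·142 + 3.6 + 2.1 + 179/4.6
= 284 + 3.60 + 2.10 + 38.91
= 328.61 mOsm/kg ≈ 328.6 mOsm/kg
Osmolar gap = measured − calculated = 333 − 328.6 = 4.4 mOsm/kg

4.4 mOsm/kg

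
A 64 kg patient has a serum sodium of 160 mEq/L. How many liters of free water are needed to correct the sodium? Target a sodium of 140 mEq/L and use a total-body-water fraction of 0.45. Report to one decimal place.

TBW = 0.45 · 64 = 28.8 L
Free water deficit = TBW · (Na/140 − 1)
= 28.8 · (160/140 − 1)
= 28.8 · 0.1429
= 4.12 L

4.1 L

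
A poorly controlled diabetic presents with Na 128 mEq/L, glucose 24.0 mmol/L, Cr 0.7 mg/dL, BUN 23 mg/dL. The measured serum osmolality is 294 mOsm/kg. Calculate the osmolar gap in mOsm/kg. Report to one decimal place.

5.8 mOsm/kg

Calculated osmolality = 2·Na + glucose + BUN/2.8
= 2·128 + 24 + 23/2.8
= 256 + 24 + 8.21
= 288.21 mOsm/kg ≈ 288.2 mOsm/kg
Osmolar gap = measured − calculated = 294 − 288.2 = 5.8 mOsm/kg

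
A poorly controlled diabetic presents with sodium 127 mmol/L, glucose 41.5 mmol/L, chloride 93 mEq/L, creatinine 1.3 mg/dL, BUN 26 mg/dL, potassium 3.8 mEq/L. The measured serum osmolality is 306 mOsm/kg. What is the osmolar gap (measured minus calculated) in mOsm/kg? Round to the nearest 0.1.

Calculated osmolality = 2·Na + glucose + BUN/2.8
= 2·127 + 41.5 + 26/2.8
= 254 + 41.50 + 9.29
= 304.79 mOsm/kg ≈ 304.8 mOsm/kg
Osmolar gap = measured − calculated = 306 − 304.8 = 1.2 mOsm/kg

1.2 mOsm/kg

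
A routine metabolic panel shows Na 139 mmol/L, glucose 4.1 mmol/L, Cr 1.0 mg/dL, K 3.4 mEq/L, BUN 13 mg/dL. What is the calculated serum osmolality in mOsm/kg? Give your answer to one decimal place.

Calculated osmolality = 2·Na + glucose + BUN/2.8
= 2·139 + 4.1 + 13/2.8
= 278 + 4.10 + 4.64
= 286.74 mOsm/kg

286.7 mOsm/kg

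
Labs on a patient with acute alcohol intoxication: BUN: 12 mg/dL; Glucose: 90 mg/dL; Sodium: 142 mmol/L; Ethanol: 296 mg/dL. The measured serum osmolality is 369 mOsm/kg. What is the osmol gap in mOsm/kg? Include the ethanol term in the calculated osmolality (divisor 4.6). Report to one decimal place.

11.4 mOsm/kg

Calculated osmolality = 2·Na + glucose/18 + BUN/2.8 + ethanol/4.6
= 2·142 + 90/18 + 12/2.8 + 296/4.6
= 284 + 5 + 4.29 + 64.35
= 357.64 mOsm/kg ≈ 357.6 mOsm/kg
Osmolar gap = measured − calculated = 369 − 357.6 = 11.4 mOsm/kg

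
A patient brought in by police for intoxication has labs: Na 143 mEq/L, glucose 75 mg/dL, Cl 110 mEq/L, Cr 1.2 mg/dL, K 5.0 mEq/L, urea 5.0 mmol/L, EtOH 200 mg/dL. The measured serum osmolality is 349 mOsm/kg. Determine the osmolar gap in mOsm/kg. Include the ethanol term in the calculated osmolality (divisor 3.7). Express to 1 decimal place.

-0.2 mOsm/kg

Calculated osmolality = 2·Na + glucose/18 + urea + ethanol/3.7
= 2·143 + 75/18 + 5 + 200/3.7
= 286 + 4.17 + 5 + 54.05
= 349.22 mOsm/kg ≈ 349.2 mOsm/kg
Osmolar gap = measured − calculated = 349 − 349.2 = -0.2 mOsm/kg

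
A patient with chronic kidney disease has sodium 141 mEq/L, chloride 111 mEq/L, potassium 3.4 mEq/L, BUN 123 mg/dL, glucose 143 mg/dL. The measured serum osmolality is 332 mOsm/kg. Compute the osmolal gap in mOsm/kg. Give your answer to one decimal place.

-1.9 mOsm/kg

Calculated osmolality = 2·Na + glucose/18 + BUN/2.8
= 2·141 + 143/18 + 123/2.8
= 282 + 7.94 + 43.93
= 333.87 mOsm/kg ≈ 333.9 mOsm/kg
Osmolar gap = measured − calculated = 332 − 333.9 = -1.9 mOsm/kg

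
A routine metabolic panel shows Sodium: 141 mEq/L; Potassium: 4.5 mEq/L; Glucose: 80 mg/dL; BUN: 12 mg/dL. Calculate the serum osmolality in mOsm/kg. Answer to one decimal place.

Calculated osmolality = 2·Na + glucose/18 + BUN/2.8
= 2·141 + 80/18 + 12/2.8
= 282 + 4.44 + 4.29
= 290.73 mOsm/kg

290.7 mOsm/kg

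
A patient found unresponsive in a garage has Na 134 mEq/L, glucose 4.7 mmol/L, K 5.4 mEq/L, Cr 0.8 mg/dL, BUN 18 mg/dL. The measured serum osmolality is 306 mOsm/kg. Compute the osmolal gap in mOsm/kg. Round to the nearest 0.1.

26.9 mOsm/kg

Calculated osmolality = 2·Na + glucose + BUN/2.8
= 2·134 + 4.7 + 18/2.8
= 268 + 4.70 + 6.43
= 279.13 mOsm/kg ≈ 279.1 mOsm/kg
Osmolar gap = measured − calculated = 306 − 279.1 = 26.9 mOsm/kg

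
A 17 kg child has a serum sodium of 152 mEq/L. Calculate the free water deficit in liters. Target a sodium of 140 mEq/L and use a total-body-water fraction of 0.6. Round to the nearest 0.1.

TBW = 0.6 · 17 = 10.2 L
Free water deficit = TBW · (Na/140 − 1)
= 10.2 · (152/140 − 1)
= 10.2 · 0.0857
= 0.87 L

0.9 L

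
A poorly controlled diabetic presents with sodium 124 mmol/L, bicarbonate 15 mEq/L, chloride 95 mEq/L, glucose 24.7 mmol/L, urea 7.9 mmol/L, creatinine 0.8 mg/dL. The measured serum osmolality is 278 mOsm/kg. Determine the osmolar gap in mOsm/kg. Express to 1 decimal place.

-2.6 mOsm/kg

Calculated osmolality = 2·Na + glucose + urea
= 2·124 + 24.7 + 7.9
= 248 + 24.70 + 7.90
= 280.6 mOsm/kg ≈ 280.6 mOsm/kg
Osmolar gap = measured − calculated = 278 − 280.6 = -2.6 mOsm/kg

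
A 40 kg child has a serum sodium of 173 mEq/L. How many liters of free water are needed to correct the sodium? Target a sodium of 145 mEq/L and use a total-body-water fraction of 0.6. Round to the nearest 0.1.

4.6 L

TBW = 0.6 · 40 = 24 L
Free water deficit = TBW · (Na/145 − 1)
= 24 · (173/145 − 1)
= 24 · 0.1931
= 4.63 L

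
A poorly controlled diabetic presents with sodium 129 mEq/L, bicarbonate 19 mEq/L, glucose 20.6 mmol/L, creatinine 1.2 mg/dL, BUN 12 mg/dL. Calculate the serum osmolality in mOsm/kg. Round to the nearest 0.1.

282.9 mOsm/kg

Calculated osmolality = 2·Na + glucose + BUN/2.8
= 2·129 + 20.6 + 12/2.8
= 258 + 20.60 + 4.29
= 282.89 mOsm/kg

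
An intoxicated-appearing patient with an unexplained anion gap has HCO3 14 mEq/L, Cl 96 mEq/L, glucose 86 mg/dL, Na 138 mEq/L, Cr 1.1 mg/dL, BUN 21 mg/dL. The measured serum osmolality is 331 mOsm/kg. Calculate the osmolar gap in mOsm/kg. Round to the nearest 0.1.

42.7 mOsm/kg

Calculated osmolality = 2·Na + glucose/18 + BUN/2.8
= 2·138 + 86/18 + 21/2.8
= 276 + 4.78 + 7.50
= 288.28 mOsm/kg ≈ 288.3 mOsm/kg
Osmolar gap = measured − calculated = 331 − 288.3 = 42.7 mOsm/kg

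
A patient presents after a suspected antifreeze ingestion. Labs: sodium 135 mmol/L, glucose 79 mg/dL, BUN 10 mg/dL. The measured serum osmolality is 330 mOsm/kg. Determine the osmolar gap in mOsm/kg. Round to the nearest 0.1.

52.0 mOsm/kg

Calculated osmolality = 2·Na + glucose/18 + BUN/2.8
= 2·135 + 79/18 + 10/2.8
= 270 + 4.39 + 3.57
= 277.96 mOsm/kg ≈ 278.0 mOsm/kg
Osmolar gap = measured − calculated = 330 − 278.0 = 52.0 mOsm/kg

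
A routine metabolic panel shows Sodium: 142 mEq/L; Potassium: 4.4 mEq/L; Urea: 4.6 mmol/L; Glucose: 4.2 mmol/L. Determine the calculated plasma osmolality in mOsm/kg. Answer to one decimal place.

292.8 mOsm/kg

Calculated osmolality = 2·Na + glucose + urea
= 2·142 + 4.2 + 4.6
= 284 + 4.20 + 4.60
= 292.8 mOsm/kg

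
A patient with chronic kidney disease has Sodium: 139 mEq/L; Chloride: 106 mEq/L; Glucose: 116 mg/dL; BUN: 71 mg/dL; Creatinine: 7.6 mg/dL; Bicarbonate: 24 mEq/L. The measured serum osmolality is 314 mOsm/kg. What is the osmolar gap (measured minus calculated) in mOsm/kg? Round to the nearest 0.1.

4.2 mOsm/kg

Calculated osmolality = 2·Na + glucose/18 + BUN/2.8
= 2·139 + 116/18 + 71/2.8
= 278 + 6.44 + 25.36
= 309.8 mOsm/kg ≈ 309.8 mOsm/kg
Osmolar gap = measured − calculated = 314 − 309.8 = 4.2 mOsm/kg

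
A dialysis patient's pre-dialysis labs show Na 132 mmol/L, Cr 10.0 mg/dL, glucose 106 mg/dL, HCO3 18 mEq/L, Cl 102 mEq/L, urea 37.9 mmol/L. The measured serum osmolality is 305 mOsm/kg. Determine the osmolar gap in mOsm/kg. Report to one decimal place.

Calculated osmolality = 2·Na + glucose/18 + urea
= 2·132 + 106/18 + 37.9
= 264 + 5.89 + 37.90
= 307.79 mOsm/kg ≈ 307.8 mOsm/kg
Osmolar gap = measured − calculated = 305 − 307.8 = -2.8 mOsm/kg

-2.8 mOsm/kg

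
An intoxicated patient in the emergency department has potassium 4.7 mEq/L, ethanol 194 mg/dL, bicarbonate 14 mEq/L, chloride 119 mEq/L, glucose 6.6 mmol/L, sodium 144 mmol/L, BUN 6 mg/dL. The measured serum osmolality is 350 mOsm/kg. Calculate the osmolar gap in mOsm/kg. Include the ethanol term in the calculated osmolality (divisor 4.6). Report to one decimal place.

Calculated osmolality = 2·Na + glucose + BUN/2.8 + ethanol/4.6
= 2·144 + 6.6 + 6/2.8 + 194/4.6
= 288 + 6.60 + 2.14 + 42.17
= 338.91 mOsm/kg ≈ 338.9 mOsm/kg
Osmolar gap = measured − calculated = 350 − 338.9 = 11.1 mOsm/kg

11.1 mOsm/kg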